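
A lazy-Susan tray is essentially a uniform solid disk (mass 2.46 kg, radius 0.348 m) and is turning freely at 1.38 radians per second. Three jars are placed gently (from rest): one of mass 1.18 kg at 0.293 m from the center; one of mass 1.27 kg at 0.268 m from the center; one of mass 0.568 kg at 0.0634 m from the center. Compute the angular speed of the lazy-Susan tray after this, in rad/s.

ω_f ≈ 0.598 rad/s

No external torque acts about the center; L_before = L_after.
I_p = ½(2.46)(0.348)² = 0.1490 kg·m².
Added inertia Σmr² = (1.18)(0.293)² + (1.27)(0.268)² + (0.568)(0.0634)² = 0.1948 kg·m²; I_f = 0.1490 + 0.1948 = 0.3438 kg·m².
ω_f = I_p ω_i / I_f = (0.1490)(1.38) / 0.3438 = 0.5980 rad/s.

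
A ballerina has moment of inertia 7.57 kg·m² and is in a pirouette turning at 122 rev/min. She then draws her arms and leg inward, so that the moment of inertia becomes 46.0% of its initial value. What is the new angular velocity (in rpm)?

ω₂ ≈ 265 rpm

No external torque acts about the spin axis, so angular momentum is conserved.
I₂ = 0.460 × 7.57 = 3.482 kg·m².
ω₂ = I₁ω₁ / I₂ = (7.570)(122 rpm) / (3.482) = 265.2 rpm.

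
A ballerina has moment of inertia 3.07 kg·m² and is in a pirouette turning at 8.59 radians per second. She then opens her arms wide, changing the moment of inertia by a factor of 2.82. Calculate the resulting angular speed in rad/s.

ω₂ ≈ 3.05 rad/s

With no external torque about the axis, L is conserved: I₁ω₁ = I₂ω₂.
I₂ = 2.82 × 3.07 = 8.657 kg·m².
ω₂ = I₁ω₁ / I₂ = (3.070)(8.59 rad/s) / (8.657) = 3.046 rad/s.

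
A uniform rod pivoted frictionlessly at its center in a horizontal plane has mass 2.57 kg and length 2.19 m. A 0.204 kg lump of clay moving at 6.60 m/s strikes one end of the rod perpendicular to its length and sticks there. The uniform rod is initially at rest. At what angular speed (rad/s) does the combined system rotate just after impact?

|ω_f| ≈ 1.16 rad/s

About the pivot the impulsive forces during the collision are internal, so angular momentum about that axis is conserved.
I_p = (1/12)(2.57)(2.19)² = 1.027 kg·m². Taking the sense of the lump of clay's angular momentum as positive, L_{lump} = m v R = (0.204)(6.60)(2.19/2) = 1.474 kg·m²/s.
L_i = 0 + 1.474 = 1.474 kg·m²/s.
After sticking, I_f = I_p + m R² = 1.027 + (0.204)(2.19/2)² = 1.272 kg·m².
ω_f = L_i / I_f = 1.474 / 1.272 = 1.159 rad/s.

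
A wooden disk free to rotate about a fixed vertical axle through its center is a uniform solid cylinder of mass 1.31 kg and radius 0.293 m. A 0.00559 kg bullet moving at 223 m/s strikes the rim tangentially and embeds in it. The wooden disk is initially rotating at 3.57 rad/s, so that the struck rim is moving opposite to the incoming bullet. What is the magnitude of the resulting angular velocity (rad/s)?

|ω_f| ≈ 2.90 rad/s

About the axle the impulsive forces during the collision are internal, so angular momentum about that axis is conserved.
I_p = ½(1.31)(0.293)² = 0.05623 kg·m². Taking the sense of the bullet's angular momentum as positive, L_{bullet} = m v R = (0.00559)(223)(0.293) = 0.3652 kg·m²/s.
L_i = −I_p ω_p + m v R = −(0.05623)(3.57) + 0.3652 = 0.1645 kg·m²/s.
After sticking, I_f = I_p + m R² = 0.05623 + (0.00559)(0.293)² = 0.05671 kg·m².
ω_f = L_i / I_f = 0.1645 / 0.05671 = 2.901 rad/s.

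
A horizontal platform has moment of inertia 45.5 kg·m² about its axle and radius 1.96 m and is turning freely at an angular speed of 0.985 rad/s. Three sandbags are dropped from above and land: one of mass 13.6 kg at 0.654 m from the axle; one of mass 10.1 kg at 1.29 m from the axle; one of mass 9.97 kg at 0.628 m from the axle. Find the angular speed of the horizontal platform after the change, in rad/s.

ω_f ≈ 0.622 rad/s

The added mass arrives with no angular momentum about the axle, and any external torque about the axle is negligible, so the system's angular momentum is conserved.
Added inertia Σmr² = (13.6)(0.654)² + (10.1)(1.29)² + (9.97)(0.628)² = 26.56 kg·m²; I_f = 45.50 + 26.56 = 72.06 kg·m².
ω_f = I_p ω_i / I_f = (45.50)(0.985) / 72.06 = 0.6220 rad/s.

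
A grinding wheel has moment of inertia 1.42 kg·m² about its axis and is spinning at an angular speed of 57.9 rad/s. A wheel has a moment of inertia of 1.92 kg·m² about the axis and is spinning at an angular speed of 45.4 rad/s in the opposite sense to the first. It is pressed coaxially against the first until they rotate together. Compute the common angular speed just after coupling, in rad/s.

|ω_f| ≈ 1.48 rad/s

No external torque acts about the common axis, so total angular momentum is conserved.
Taking A's sense as positive: L = (1.420)(57.9) − (1.920)(45.4) = -4.950 kg·m²·rad/s.
Combined I = 1.420 + 1.920 = 3.340 kg·m².
ω_f = L / I = -4.950 / 3.340 = -1.482 rad/s.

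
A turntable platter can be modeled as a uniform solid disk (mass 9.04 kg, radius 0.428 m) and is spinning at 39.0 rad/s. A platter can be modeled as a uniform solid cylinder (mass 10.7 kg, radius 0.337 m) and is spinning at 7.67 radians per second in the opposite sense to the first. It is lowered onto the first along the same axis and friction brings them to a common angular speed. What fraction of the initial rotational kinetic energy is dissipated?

fraction ≈ 0.589

The coupling torques are internal; angular momentum about the shared axis is conserved.
Moments of inertia: I_A = ½(9.04)(0.428)² = 0.8280 kg·m²; I_B = ½(10.7)(0.337)² = 0.6076 kg·m².
Taking A's sense as positive: L = (0.8280)(39.0) − (0.6076)(7.67) = 27.63 kg·m²·rad/s.
Combined I = 0.8280 + 0.6076 = 1.436 kg·m².
ω_f = L / I = 27.63 / 1.436 = 19.25 rad/s.
KE_i = ½ΣIω² = 647.6 J; KE_f = ½(1.436)(19.25)² = 265.9 J.
Fraction dissipated = (KE_i − KE_f)/KE_i = 0.5894.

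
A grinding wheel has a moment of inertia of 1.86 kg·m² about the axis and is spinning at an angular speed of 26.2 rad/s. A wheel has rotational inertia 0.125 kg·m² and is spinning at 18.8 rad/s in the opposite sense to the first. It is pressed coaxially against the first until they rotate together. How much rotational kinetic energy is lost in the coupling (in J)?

No external torque acts about the common axis, so total angular momentum is conserved.
Taking A's sense as positive: L = (1.860)(26.2) − (0.1250)(18.8) = 46.38 kg·m²·rad/s.
Combined I = 1.860 + 0.1250 = 1.985 kg·m².
ω_f = L / I = 46.38 / 1.985 = 23.37 rad/s.
KE_i = ½ΣIω² = 660.5 J; KE_f = ½(1.985)(23.37)² = 541.9 J.

ΔKE lost ≈ 119 J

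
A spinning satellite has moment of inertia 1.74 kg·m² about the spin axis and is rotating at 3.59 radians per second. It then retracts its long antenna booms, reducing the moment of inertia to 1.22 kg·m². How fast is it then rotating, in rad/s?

With no external torque about the axis, L is conserved: I₁ω₁ = I₂ω₂.
ω₂ = I₁ω₁ / I₂ = (1.740)(3.59 rad/s) / (1.220) = 5.120 rad/s.

ω₂ ≈ 5.12 rad/s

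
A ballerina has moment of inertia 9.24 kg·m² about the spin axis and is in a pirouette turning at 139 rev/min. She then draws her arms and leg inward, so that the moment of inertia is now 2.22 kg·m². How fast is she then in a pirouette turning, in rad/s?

Angular momentum about the spin axis is conserved since the torque about it is zero.
ω₂ = I₁ω₁ / I₂ = (9.240)(139 rpm) / (2.220) = 578.5 rpm = 60.58 rad/s.

ω₂ ≈ 60.6 rad/s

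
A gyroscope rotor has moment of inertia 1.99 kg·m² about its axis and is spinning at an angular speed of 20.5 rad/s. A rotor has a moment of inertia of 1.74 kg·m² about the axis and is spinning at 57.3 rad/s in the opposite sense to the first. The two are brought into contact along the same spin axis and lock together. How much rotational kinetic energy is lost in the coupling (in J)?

ΔKE lost ≈ 2810 J

The coupling torques are internal; angular momentum about the shared axis is conserved.
Taking A's sense as positive: L = (1.990)(20.5) − (1.740)(57.3) = -58.91 kg·m²·rad/s.
Combined I = 1.990 + 1.740 = 3.730 kg·m².
ω_f = L / I = -58.91 / 3.730 = -15.79 rad/s.
KE_i = ½ΣIω² = 3275 J; KE_f = ½(3.730)(15.79)² = 465.2 J.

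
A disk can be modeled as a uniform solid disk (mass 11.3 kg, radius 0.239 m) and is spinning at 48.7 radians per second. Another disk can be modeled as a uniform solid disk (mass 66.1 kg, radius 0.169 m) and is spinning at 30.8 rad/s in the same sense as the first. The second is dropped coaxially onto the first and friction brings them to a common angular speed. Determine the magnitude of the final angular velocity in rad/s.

|ω_f| ≈ 35.4 rad/s

No external torque acts about the common axis, so total angular momentum is conserved.
Moments of inertia: I_A = ½(11.3)(0.239)² = 0.3227 kg·m²; I_B = ½(66.1)(0.169)² = 0.9439 kg·m².
Taking A's sense as positive: L = (0.3227)(48.7) + (0.9439)(30.8) = 44.79 kg·m²·rad/s.
Combined I = 0.3227 + 0.9439 = 1.267 kg·m².
ω_f = L / I = 44.79 / 1.267 = 35.36 rad/s.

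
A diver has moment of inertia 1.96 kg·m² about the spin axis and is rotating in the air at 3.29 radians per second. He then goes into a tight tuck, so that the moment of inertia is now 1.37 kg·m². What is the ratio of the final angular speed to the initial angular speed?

With no external torque about the axis, L is conserved: I₁ω₁ = I₂ω₂.
ω₂/ω₁ = I₁/I₂ = 1.960 / 1.370 = 1.431.

ω₂/ω₁ ≈ 1.43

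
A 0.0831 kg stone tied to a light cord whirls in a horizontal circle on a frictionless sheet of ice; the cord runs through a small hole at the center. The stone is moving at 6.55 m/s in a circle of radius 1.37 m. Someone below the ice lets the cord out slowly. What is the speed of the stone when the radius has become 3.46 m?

v₂ ≈ 2.59 m/s

Central (radial) force ⇒ zero torque about the center ⇒ m v r is constant.
v₂ = v₁ r₁ / r₂ = (6.55)(1.37) / (3.46) = 2.593 m/s.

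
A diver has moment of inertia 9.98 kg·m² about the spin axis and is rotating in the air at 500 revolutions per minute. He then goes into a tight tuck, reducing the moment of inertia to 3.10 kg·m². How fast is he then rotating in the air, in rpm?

No external torque acts about the spin axis, so angular momentum is conserved.
ω₂ = I₁ω₁ / I₂ = (9.980)(500 rpm) / (3.100) = 1610 rpm.

ω₂ ≈ 1610 rpm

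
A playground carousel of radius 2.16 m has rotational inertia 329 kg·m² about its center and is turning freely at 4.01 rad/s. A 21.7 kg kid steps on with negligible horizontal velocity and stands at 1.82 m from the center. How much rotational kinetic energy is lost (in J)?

No external torque acts about the center; L_before = L_after.
Added inertia Σmr² = (21.7)(1.82)² = 71.88 kg·m²; I_f = 329.0 + 71.88 = 400.9 kg·m².
ω_f = I_p ω_i / I_f = (329.0)(4.01) / 400.9 = 3.291 rad/s.
KE_i = ½(329.0)(4.010 rad/s)² = 2645 J; KE_f = ½(400.9)(3.291)² = 2171 J.

energy lost ≈ 474 J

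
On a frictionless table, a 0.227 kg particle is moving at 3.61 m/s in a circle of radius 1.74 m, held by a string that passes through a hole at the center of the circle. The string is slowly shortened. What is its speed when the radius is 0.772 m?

v₂ ≈ 8.14 m/s

Central (radial) force ⇒ zero torque about the center ⇒ m v r is constant.
v₂ = v₁ r₁ / r₂ = (3.61)(1.74) / (0.772) = 8.137 m/s.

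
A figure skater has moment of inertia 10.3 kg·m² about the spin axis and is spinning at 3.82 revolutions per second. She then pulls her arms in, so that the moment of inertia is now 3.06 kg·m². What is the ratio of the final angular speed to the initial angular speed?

Angular momentum about the spin axis is conserved since the torque about it is zero.
ω₂/ω₁ = I₁/I₂ = 10.30 / 3.060 = 3.366.

ω₂/ω₁ ≈ 3.37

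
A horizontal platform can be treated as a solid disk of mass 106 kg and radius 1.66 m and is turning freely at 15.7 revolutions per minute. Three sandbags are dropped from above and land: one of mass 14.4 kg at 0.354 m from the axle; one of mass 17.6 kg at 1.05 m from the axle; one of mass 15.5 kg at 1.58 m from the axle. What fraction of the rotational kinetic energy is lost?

The added mass arrives with no angular momentum about the axle, and any external torque about the axle is negligible, so the system's angular momentum is conserved.
I_p = ½(106)(1.66)² = 146.0 kg·m².
Added inertia Σmr² = (14.4)(0.354)² + (17.6)(1.05)² + (15.5)(1.58)² = 59.90 kg·m²; I_f = 146.0 + 59.90 = 205.9 kg·m².
ω_f = I_p ω_i / I_f = (146.0)(15.7) / 205.9 = 11.13 rpm.
KE_i = ½(146.0)(1.644 rad/s)² = 197.4 J; KE_f = ½(205.9)(1.166)² = 140.0 J.
Fraction lost = 0.2909.

fraction ≈ 0.291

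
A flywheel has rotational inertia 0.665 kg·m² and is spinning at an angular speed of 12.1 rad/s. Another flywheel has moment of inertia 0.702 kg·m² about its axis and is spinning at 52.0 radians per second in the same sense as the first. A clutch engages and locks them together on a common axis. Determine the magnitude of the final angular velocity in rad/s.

The coupling torques are internal; angular momentum about the shared axis is conserved.
Taking A's sense as positive: L = (0.6650)(12.1) + (0.7020)(52.0) = 44.55 kg·m²·rad/s.
Combined I = 0.6650 + 0.7020 = 1.367 kg·m².
ω_f = L / I = 44.55 / 1.367 = 32.59 rad/s.

|ω_f| ≈ 32.6 rad/s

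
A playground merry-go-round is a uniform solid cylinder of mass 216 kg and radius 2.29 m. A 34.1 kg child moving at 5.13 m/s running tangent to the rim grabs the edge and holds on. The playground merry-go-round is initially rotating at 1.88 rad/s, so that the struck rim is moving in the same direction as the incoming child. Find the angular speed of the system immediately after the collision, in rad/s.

The axle reaction passes through the axle and exerts no torque about it; angular momentum about the axle is conserved through the impact.
I_p = ½(216)(2.29)² = 566.4 kg·m². Taking the sense of the child's angular momentum as positive, L_{child} = m v R = (34.1)(5.13)(2.29) = 400.6 kg·m²/s.
L_i = +I_p ω_p + m v R = +(566.4)(1.88) + 400.6 = 1465 kg·m²/s.
After sticking, I_f = I_p + m R² = 566.4 + (34.1)(2.29)² = 745.2 kg·m².
ω_f = L_i / I_f = 1465 / 745.2 = 1.966 rad/s.

|ω_f| ≈ 1.97 rad/s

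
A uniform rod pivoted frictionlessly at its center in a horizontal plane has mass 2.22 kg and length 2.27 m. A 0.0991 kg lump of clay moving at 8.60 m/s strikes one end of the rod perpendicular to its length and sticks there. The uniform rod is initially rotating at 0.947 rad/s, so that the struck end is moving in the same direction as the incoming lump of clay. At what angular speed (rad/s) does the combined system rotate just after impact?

About the pivot the impulsive forces during the collision are internal, so angular momentum about that axis is conserved.
I_p = (1/12)(2.22)(2.27)² = 0.9533 kg·m². Taking the sense of the lump of clay's angular momentum as positive, L_{lump} = m v R = (0.0991)(8.60)(2.27/2) = 0.9673 kg·m²/s.
L_i = +I_p ω_p + m v R = +(0.9533)(0.947) + 0.9673 = 1.870 kg·m²/s.
After sticking, I_f = I_p + m R² = 0.9533 + (0.0991)(2.27/2)² = 1.081 kg·m².
ω_f = L_i / I_f = 1.870 / 1.081 = 1.730 rad/s.

|ω_f| ≈ 1.73 rad/s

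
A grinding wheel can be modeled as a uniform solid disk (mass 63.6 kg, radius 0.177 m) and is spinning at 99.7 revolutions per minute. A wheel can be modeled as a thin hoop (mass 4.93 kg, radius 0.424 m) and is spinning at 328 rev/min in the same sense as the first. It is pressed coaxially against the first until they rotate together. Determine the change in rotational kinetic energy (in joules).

The coupling torques are internal; angular momentum about the shared axis is conserved.
Moments of inertia: I_A = ½(63.6)(0.177)² = 0.9963 kg·m²; I_B = (4.93)(0.424)² = 0.8863 kg·m².
Taking A's sense as positive: L = (0.9963)(99.7) + (0.8863)(328) = 390.0 kg·m²·rpm.
Combined I = 0.9963 + 0.8863 = 1.883 kg·m².
ω_f = L / I = 390.0 / 1.883 = 207.2 rpm.
KE_i = ½ΣIω² = 577.1 J; KE_f = ½(1.883)(21.70)² = 443.1 J.

ΔKE ≈ -134 J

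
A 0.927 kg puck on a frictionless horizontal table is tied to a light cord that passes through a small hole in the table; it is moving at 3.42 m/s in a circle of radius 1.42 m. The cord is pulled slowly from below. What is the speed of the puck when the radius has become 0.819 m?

Central (radial) force ⇒ zero torque about the center ⇒ m v r is constant.
v₂ = v₁ r₁ / r₂ = (3.42)(1.42) / (0.819) = 5.930 m/s.

v₂ ≈ 5.93 m/s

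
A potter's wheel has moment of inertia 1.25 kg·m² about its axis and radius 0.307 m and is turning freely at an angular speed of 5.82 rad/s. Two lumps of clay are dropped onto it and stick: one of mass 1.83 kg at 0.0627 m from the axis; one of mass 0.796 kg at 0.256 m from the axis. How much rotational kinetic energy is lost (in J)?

energy lost ≈ 0.960 J

The added mass arrives with no angular momentum about the axis, and any external torque about the axis is negligible, so the system's angular momentum is conserved.
Added inertia Σmr² = (1.83)(0.0627)² + (0.796)(0.256)² = 0.05936 kg·m²; I_f = 1.250 + 0.05936 = 1.309 kg·m².
ω_f = I_p ω_i / I_f = (1.250)(5.82) / 1.309 = 5.556 rad/s.
KE_i = ½(1.250)(5.820 rad/s)² = 21.17 J; KE_f = ½(1.309)(5.556)² = 20.21 J.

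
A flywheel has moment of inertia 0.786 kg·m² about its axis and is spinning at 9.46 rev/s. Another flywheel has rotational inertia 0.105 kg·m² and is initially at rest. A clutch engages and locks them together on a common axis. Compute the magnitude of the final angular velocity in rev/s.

|ω_f| ≈ 8.35 rev/s

No external torque acts about the common axis, so total angular momentum is conserved.
Taking A's sense as positive: L = (0.7860)(9.46) = 7.436 kg·m²·rev/s.
Combined I = 0.7860 + 0.1050 = 0.8910 kg·m².
ω_f = L / I = 7.436 / 0.8910 = 8.345 rev/s.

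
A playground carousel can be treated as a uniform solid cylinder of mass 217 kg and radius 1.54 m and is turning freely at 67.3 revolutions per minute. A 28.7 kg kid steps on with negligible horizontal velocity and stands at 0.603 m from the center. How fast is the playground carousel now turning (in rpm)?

ω_f ≈ 64.7 rpm

No external torque acts about the center; L_before = L_after.
I_p = ½(217)(1.54)² = 257.3 kg·m².
Added inertia Σmr² = (28.7)(0.603)² = 10.44 kg·m²; I_f = 257.3 + 10.44 = 267.8 kg·m².
ω_f = I_p ω_i / I_f = (257.3)(67.3) / 267.8 = 64.68 rpm.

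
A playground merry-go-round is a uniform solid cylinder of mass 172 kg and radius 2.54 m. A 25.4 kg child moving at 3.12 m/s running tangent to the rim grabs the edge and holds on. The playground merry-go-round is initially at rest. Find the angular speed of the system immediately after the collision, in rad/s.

|ω_f| ≈ 0.280 rad/s

About the axle the impulsive forces during the collision are internal, so angular momentum about that axis is conserved.
I_p = ½(172)(2.54)² = 554.8 kg·m². Taking the sense of the child's angular momentum as positive, L_{child} = m v R = (25.4)(3.12)(2.54) = 201.3 kg·m²/s.
L_i = 0 + 201.3 = 201.3 kg·m²/s.
After sticking, I_f = I_p + m R² = 554.8 + (25.4)(2.54)² = 718.7 kg·m².
ω_f = L_i / I_f = 201.3 / 718.7 = 0.2801 rad/s.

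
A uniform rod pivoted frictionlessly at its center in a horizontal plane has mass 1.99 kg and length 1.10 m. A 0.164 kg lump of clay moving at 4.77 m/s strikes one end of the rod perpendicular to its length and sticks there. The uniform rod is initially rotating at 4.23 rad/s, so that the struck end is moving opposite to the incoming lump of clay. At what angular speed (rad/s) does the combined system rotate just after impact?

|ω_f| ≈ 1.67 rad/s

The axle reaction passes through the pivot and exerts no torque about it; angular momentum about the pivot is conserved through the impact.
I_p = (1/12)(1.99)(1.10)² = 0.2007 kg·m². Taking the sense of the lump of clay's angular momentum as positive, L_{lump} = m v R = (0.164)(4.77)(1.10/2) = 0.4303 kg·m²/s.
L_i = −I_p ω_p + m v R = −(0.2007)(4.23) + 0.4303 = -0.4185 kg·m²/s.
After sticking, I_f = I_p + m R² = 0.2007 + (0.164)(1.10/2)² = 0.2503 kg·m².
ω_f = L_i / I_f = -0.4185 / 0.2503 = -1.672 rad/s.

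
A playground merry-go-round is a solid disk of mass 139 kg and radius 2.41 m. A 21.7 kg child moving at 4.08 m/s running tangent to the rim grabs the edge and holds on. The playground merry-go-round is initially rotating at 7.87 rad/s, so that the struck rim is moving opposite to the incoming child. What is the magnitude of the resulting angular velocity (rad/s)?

About the axle the impulsive forces during the collision are internal, so angular momentum about that axis is conserved.
I_p = ½(139)(2.41)² = 403.7 kg·m². Taking the sense of the child's angular momentum as positive, L_{child} = m v R = (21.7)(4.08)(2.41) = 213.4 kg·m²/s.
L_i = −I_p ω_p + m v R = −(403.7)(7.87) + 213.4 = -2963 kg·m²/s.
After sticking, I_f = I_p + m R² = 403.7 + (21.7)(2.41)² = 529.7 kg·m².
ω_f = L_i / I_f = -2963 / 529.7 = -5.595 rad/s.

|ω_f| ≈ 5.59 rad/s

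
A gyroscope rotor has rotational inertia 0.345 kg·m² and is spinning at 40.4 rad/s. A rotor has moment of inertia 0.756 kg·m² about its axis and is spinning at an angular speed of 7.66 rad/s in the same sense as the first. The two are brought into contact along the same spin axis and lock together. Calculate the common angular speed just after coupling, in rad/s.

The coupling torques are internal; angular momentum about the shared axis is conserved.
Taking A's sense as positive: L = (0.3450)(40.4) + (0.7560)(7.66) = 19.73 kg·m²·rad/s.
Combined I = 0.3450 + 0.7560 = 1.101 kg·m².
ω_f = L / I = 19.73 / 1.101 = 17.92 rad/s.

|ω_f| ≈ 17.9 rad/s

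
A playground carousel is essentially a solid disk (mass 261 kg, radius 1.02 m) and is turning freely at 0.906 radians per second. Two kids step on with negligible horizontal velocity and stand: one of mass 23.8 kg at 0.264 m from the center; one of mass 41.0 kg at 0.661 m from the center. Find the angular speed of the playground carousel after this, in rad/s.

ω_f ≈ 0.792 rad/s

No external torque acts about the center; L_before = L_after.
I_p = ½(261)(1.02)² = 135.8 kg·m².
Added inertia Σmr² = (23.8)(0.264)² + (41.0)(0.661)² = 19.57 kg·m²; I_f = 135.8 + 19.57 = 155.3 kg·m².
ω_f = I_p ω_i / I_f = (135.8)(0.906) / 155.3 = 0.7918 rad/s.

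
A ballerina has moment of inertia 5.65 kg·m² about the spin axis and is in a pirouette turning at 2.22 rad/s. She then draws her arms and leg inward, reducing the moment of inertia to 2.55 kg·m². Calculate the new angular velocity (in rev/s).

No external torque acts about the spin axis, so angular momentum is conserved.
ω₂ = I₁ω₁ / I₂ = (5.650)(2.22 rad/s) / (2.550) = 4.919 rad/s = 0.7829 rev/s.

ω₂ ≈ 0.783 rev/s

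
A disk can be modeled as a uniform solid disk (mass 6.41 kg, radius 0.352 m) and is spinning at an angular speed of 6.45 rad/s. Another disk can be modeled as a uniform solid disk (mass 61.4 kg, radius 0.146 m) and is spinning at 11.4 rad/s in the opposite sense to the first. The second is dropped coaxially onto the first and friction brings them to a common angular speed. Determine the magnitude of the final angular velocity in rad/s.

No external torque acts about the common axis, so total angular momentum is conserved.
Moments of inertia: I_A = ½(6.41)(0.352)² = 0.3971 kg·m²; I_B = ½(61.4)(0.146)² = 0.6544 kg·m².
Taking A's sense as positive: L = (0.3971)(6.45) − (0.6544)(11.4) = -4.899 kg·m²·rad/s.
Combined I = 0.3971 + 0.6544 = 1.052 kg·m².
ω_f = L / I = -4.899 / 1.052 = -4.659 rad/s.

|ω_f| ≈ 4.66 rad/s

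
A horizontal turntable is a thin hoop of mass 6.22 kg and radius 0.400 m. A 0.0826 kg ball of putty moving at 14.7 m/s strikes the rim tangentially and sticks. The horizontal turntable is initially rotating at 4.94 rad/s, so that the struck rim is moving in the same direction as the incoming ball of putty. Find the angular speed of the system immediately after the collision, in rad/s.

|ω_f| ≈ 5.36 rad/s

The axle reaction passes through the axle and exerts no torque about it; angular momentum about the axle is conserved through the impact.
I_p = (6.22)(0.400)² = 0.9952 kg·m². Taking the sense of the ball of putty's angular momentum as positive, L_{ball} = m v R = (0.0826)(14.7)(0.400) = 0.4857 kg·m²/s.
L_i = +I_p ω_p + m v R = +(0.9952)(4.94) + 0.4857 = 5.402 kg·m²/s.
After sticking, I_f = I_p + m R² = 0.9952 + (0.0826)(0.400)² = 1.008 kg·m².
ω_f = L_i / I_f = 5.402 / 1.008 = 5.357 rad/s.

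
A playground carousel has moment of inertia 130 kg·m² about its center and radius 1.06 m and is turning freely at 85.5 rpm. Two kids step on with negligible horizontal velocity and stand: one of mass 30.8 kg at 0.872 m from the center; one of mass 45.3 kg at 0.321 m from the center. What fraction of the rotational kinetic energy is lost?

No external torque acts about the center; L_before = L_after.
Added inertia Σmr² = (30.8)(0.872)² + (45.3)(0.321)² = 28.09 kg·m²; I_f = 130.0 + 28.09 = 158.1 kg·m².
ω_f = I_p ω_i / I_f = (130.0)(85.5) / 158.1 = 70.31 rpm.
KE_i = ½(130.0)(8.954 rad/s)² = 5211 J; KE_f = ½(158.1)(7.363)² = 4285 J.
Fraction lost = 0.1777.

fraction ≈ 0.178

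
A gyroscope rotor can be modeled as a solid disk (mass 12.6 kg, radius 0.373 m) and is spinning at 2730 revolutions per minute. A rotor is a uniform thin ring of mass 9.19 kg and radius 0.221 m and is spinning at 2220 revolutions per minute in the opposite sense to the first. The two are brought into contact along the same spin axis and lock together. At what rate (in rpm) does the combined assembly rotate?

The coupling torques are internal; angular momentum about the shared axis is conserved.
Moments of inertia: I_A = ½(12.6)(0.373)² = 0.8765 kg·m²; I_B = (9.19)(0.221)² = 0.4488 kg·m².
Taking A's sense as positive: L = (0.8765)(2730) − (0.4488)(2220) = 1396 kg·m²·rpm.
Combined I = 0.8765 + 0.4488 = 1.325 kg·m².
ω_f = L / I = 1396 / 1.325 = 1054 rpm.

|ω_f| ≈ 1050 rpm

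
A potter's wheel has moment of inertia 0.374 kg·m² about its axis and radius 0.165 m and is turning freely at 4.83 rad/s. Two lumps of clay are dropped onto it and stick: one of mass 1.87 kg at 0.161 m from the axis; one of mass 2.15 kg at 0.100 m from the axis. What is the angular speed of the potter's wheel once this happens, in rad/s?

No external torque acts about the axis; L_before = L_after.
Added inertia Σmr² = (1.87)(0.161)² + (2.15)(0.100)² = 0.06997 kg·m²; I_f = 0.3740 + 0.06997 = 0.4440 kg·m².
ω_f = I_p ω_i / I_f = (0.3740)(4.83) / 0.4440 = 4.069 rad/s.

ω_f ≈ 4.07 rad/s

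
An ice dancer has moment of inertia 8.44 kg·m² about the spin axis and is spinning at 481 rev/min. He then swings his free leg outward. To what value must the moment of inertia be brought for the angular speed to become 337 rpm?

No external torque acts about the spin axis, so angular momentum is conserved.
I₂ = I₁ω₁ / ω₂ = (8.44)(481) / (337) = 12.05 kg·m².

I₂ ≈ 12.0 kg·m²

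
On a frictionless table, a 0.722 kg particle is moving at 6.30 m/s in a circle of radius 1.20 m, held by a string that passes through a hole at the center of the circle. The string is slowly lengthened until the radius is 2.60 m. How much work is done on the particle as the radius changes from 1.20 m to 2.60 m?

W ≈ -11.3 J

Central (radial) force ⇒ zero torque about the center ⇒ m v r is constant.
v₂ = v₁ r₁ / r₂ = (6.30)(1.20) / (2.60) = 2.908 m/s.
W = ΔKE = ½m(v₂² − v₁²) = -11.28 J.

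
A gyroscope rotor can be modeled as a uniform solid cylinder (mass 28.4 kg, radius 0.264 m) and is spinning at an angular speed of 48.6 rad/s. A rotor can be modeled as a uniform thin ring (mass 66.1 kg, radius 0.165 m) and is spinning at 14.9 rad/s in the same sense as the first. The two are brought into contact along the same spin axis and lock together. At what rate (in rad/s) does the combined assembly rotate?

No external torque acts about the common axis, so total angular momentum is conserved.
Moments of inertia: I_A = ½(28.4)(0.264)² = 0.9897 kg·m²; I_B = (66.1)(0.165)² = 1.800 kg·m².
Taking A's sense as positive: L = (0.9897)(48.6) + (1.800)(14.9) = 74.91 kg·m²·rad/s.
Combined I = 0.9897 + 1.800 = 2.789 kg·m².
ω_f = L / I = 74.91 / 2.789 = 26.86 rad/s.

|ω_f| ≈ 26.9 rad/s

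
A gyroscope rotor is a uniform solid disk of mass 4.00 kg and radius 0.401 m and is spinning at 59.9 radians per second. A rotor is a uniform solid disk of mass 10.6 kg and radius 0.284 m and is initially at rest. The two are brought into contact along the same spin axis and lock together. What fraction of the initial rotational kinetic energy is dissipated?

fraction ≈ 0.571

No external torque acts about the common axis, so total angular momentum is conserved.
Moments of inertia: I_A = ½(4.00)(0.401)² = 0.3216 kg·m²; I_B = ½(10.6)(0.284)² = 0.4275 kg·m².
Taking A's sense as positive: L = (0.3216)(59.9) = 19.26 kg·m²·rad/s.
Combined I = 0.3216 + 0.4275 = 0.7491 kg·m².
ω_f = L / I = 19.26 / 0.7491 = 25.72 rad/s.
KE_i = ½ΣIω² = 577.0 J; KE_f = ½(0.7491)(25.72)² = 247.7 J.
Fraction dissipated = (KE_i − KE_f)/KE_i = 0.5707.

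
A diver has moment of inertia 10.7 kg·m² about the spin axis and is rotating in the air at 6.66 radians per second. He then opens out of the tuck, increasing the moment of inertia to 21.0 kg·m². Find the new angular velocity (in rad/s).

ω₂ ≈ 3.39 rad/s

No external torque acts about the spin axis, so angular momentum is conserved.
ω₂ = I₁ω₁ / I₂ = (10.70)(6.66 rad/s) / (21.00) = 3.393 rad/s.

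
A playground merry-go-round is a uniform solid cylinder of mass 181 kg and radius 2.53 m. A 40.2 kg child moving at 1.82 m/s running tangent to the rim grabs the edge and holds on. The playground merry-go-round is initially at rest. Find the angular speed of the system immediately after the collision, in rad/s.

|ω_f| ≈ 0.221 rad/s

The axle reaction passes through the axle and exerts no torque about it; angular momentum about the axle is conserved through the impact.
I_p = ½(181)(2.53)² = 579.3 kg·m². Taking the sense of the child's angular momentum as positive, L_{child} = m v R = (40.2)(1.82)(2.53) = 185.1 kg·m²/s.
L_i = 0 + 185.1 = 185.1 kg·m²/s.
After sticking, I_f = I_p + m R² = 579.3 + (40.2)(2.53)² = 836.6 kg·m².
ω_f = L_i / I_f = 185.1 / 836.6 = 0.2213 rad/s.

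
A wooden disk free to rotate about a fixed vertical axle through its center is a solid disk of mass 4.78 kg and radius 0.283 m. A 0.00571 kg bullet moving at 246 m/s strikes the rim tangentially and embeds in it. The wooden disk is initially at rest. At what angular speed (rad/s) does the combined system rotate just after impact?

The axle reaction passes through the axle and exerts no torque about it; angular momentum about the axle is conserved through the impact.
I_p = ½(4.78)(0.283)² = 0.1914 kg·m². Taking the sense of the bullet's angular momentum as positive, L_{bullet} = m v R = (0.00571)(246)(0.283) = 0.3975 kg·m²/s.
L_i = 0 + 0.3975 = 0.3975 kg·m²/s.
After sticking, I_f = I_p + m R² = 0.1914 + (0.00571)(0.283)² = 0.1919 kg·m².
ω_f = L_i / I_f = 0.3975 / 0.1919 = 2.072 rad/s.

|ω_f| ≈ 2.07 rad/s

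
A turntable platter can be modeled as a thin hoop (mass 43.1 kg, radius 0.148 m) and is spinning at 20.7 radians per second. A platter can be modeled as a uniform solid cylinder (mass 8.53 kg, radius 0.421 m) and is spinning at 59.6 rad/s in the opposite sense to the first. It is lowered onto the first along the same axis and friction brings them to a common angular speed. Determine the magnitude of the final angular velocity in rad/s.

No external torque acts about the common axis, so total angular momentum is conserved.
Moments of inertia: I_A = (43.1)(0.148)² = 0.9441 kg·m²; I_B = ½(8.53)(0.421)² = 0.7559 kg·m².
Taking A's sense as positive: L = (0.9441)(20.7) − (0.7559)(59.6) = -25.51 kg·m²·rad/s.
Combined I = 0.9441 + 0.7559 = 1.700 kg·m².
ω_f = L / I = -25.51 / 1.700 = -15.01 rad/s.

|ω_f| ≈ 15.0 rad/s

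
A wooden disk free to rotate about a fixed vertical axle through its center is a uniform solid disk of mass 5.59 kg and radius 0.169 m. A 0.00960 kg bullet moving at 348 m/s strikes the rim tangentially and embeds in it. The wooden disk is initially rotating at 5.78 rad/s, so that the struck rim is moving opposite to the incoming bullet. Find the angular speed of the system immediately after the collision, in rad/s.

About the axle the impulsive forces during the collision are internal, so angular momentum about that axis is conserved.
I_p = ½(5.59)(0.169)² = 0.07983 kg·m². Taking the sense of the bullet's angular momentum as positive, L_{bullet} = m v R = (0.00960)(348)(0.169) = 0.5646 kg·m²/s.
L_i = −I_p ω_p + m v R = −(0.07983)(5.78) + 0.5646 = 0.1032 kg·m²/s.
After sticking, I_f = I_p + m R² = 0.07983 + (0.00960)(0.169)² = 0.08010 kg·m².
ω_f = L_i / I_f = 0.1032 / 0.08010 = 1.288 rad/s.

|ω_f| ≈ 1.29 rad/s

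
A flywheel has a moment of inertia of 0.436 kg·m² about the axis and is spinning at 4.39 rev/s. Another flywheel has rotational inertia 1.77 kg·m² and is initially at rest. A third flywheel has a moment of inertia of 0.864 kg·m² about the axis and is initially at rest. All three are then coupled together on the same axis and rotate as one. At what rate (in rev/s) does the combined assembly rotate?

The coupling torques are internal; angular momentum about the shared axis is conserved.
Taking A's sense as positive: L = (0.4360)(4.39) = 1.914 kg·m²·rev/s.
Combined I = 0.4360 + 1.770 + 0.8640 = 3.070 kg·m².
ω_f = L / I = 1.914 / 3.070 = 0.6235 rev/s.

|ω_f| ≈ 0.623 rev/s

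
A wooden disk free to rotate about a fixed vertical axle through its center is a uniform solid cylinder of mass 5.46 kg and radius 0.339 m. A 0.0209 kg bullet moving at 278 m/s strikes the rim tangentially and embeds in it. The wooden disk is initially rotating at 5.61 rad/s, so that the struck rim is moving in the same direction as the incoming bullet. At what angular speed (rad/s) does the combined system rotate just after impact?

About the axle the impulsive forces during the collision are internal, so angular momentum about that axis is conserved.
I_p = ½(5.46)(0.339)² = 0.3137 kg·m². Taking the sense of the bullet's angular momentum as positive, L_{bullet} = m v R = (0.0209)(278)(0.339) = 1.970 kg·m²/s.
L_i = +I_p ω_p + m v R = +(0.3137)(5.61) + 1.970 = 3.730 kg·m²/s.
After sticking, I_f = I_p + m R² = 0.3137 + (0.0209)(0.339)² = 0.3161 kg·m².
ω_f = L_i / I_f = 3.730 / 0.3161 = 11.80 rad/s.

|ω_f| ≈ 11.8 rad/s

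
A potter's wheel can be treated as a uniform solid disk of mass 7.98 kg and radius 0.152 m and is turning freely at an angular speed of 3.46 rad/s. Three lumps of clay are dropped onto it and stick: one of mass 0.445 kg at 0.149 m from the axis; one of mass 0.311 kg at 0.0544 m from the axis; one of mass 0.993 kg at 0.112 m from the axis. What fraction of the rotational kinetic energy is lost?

fraction ≈ 0.201

The added mass arrives with no angular momentum about the axis, and any external torque about the axis is negligible, so the system's angular momentum is conserved.
I_p = ½(7.98)(0.152)² = 0.09218 kg·m².
Added inertia Σmr² = (0.445)(0.149)² + (0.311)(0.0544)² + (0.993)(0.112)² = 0.02326 kg·m²; I_f = 0.09218 + 0.02326 = 0.1154 kg·m².
ω_f = I_p ω_i / I_f = (0.09218)(3.46) / 0.1154 = 2.763 rad/s.
KE_i = ½(0.09218)(3.460 rad/s)² = 0.5518 J; KE_f = ½(0.1154)(2.763)² = 0.4406 J.
Fraction lost = 0.2015.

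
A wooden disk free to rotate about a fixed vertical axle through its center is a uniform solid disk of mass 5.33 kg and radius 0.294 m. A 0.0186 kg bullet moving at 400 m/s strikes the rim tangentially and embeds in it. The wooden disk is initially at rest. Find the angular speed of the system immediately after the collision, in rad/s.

The axle reaction passes through the axle and exerts no torque about it; angular momentum about the axle is conserved through the impact.
I_p = ½(5.33)(0.294)² = 0.2304 kg·m². Taking the sense of the bullet's angular momentum as positive, L_{bullet} = m v R = (0.0186)(400)(0.294) = 2.187 kg·m²/s.
L_i = 0 + 2.187 = 2.187 kg·m²/s.
After sticking, I_f = I_p + m R² = 0.2304 + (0.0186)(0.294)² = 0.2320 kg·m².
ω_f = L_i / I_f = 2.187 / 0.2320 = 9.430 rad/s.

|ω_f| ≈ 9.43 rad/s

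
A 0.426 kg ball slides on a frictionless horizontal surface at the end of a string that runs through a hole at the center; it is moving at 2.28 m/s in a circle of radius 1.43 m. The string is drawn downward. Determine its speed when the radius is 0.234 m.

Central (radial) force ⇒ zero torque about the center ⇒ m v r is constant.
v₂ = v₁ r₁ / r₂ = (2.28)(1.43) / (0.234) = 13.93 m/s.

v₂ ≈ 13.9 m/s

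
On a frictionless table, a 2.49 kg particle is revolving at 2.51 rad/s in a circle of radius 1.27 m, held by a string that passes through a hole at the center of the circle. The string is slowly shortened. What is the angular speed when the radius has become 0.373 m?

The constraining force is radial, so m r² ω about the center is conserved.
ω₂ = ω₁ (r₁/r₂)² = (2.51)(1.27/0.373)² = 29.10 rad/s.

ω₂ ≈ 29.1 rad/s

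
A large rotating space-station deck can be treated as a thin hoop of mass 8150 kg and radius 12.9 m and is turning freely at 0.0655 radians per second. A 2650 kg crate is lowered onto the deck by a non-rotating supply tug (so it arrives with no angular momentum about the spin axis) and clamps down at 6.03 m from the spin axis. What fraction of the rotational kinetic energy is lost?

fraction ≈ 0.0663

The added mass arrives with no angular momentum about the spin axis, and any external torque about the spin axis is negligible, so the system's angular momentum is conserved.
I_p = (8150)(12.9)² = 1.356e+06 kg·m².
Added inertia Σmr² = (2650)(6.03)² = 96360 kg·m²; I_f = 1.356e+06 + 96360 = 1.453e+06 kg·m².
ω_f = I_p ω_i / I_f = (1.356e+06)(0.0655) / 1.453e+06 = 0.06116 rad/s.
KE_i = ½(1.356e+06)(0.06550 rad/s)² = 2909 J; KE_f = ½(1.453e+06)(0.06116)² = 2716 J.
Fraction lost = 0.06633.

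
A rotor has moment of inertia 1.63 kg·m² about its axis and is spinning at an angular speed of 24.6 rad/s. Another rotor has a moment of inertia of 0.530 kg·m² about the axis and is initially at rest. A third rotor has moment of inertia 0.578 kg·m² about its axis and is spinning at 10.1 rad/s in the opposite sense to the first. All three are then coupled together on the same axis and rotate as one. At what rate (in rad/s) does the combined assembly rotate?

|ω_f| ≈ 12.5 rad/s

No external torque acts about the common axis, so total angular momentum is conserved.
Taking A's sense as positive: L = (1.630)(24.6) − (0.5780)(10.1) = 34.26 kg·m²·rad/s.
Combined I = 1.630 + 0.5300 + 0.5780 = 2.738 kg·m².
ω_f = L / I = 34.26 / 2.738 = 12.51 rad/s.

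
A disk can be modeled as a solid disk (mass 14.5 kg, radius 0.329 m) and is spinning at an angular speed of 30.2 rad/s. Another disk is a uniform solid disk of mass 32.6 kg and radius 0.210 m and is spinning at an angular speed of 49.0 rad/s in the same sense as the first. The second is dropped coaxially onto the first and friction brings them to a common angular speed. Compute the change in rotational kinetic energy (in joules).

ΔKE ≈ -66.3 J

No external torque acts about the common axis, so total angular momentum is conserved.
Moments of inertia: I_A = ½(14.5)(0.329)² = 0.7847 kg·m²; I_B = ½(32.6)(0.210)² = 0.7188 kg·m².
Taking A's sense as positive: L = (0.7847)(30.2) + (0.7188)(49.0) = 58.92 kg·m²·rad/s.
Combined I = 0.7847 + 0.7188 = 1.504 kg·m².
ω_f = L / I = 58.92 / 1.504 = 39.19 rad/s.
KE_i = ½ΣIω² = 1221 J; KE_f = ½(1.504)(39.19)² = 1155 J.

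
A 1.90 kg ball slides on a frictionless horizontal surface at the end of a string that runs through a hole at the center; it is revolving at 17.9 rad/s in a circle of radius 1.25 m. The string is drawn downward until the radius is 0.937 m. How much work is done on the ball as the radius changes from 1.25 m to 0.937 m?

W ≈ 371 J

No torque about the axis ⇒ m r₁² ω₁ = m r₂² ω₂.
ω₂ = ω₁ (r₁/r₂)² = (17.9)(1.25/0.937)² = 31.86 rad/s.
W = ΔKE = ½m(v₂² − v₁²) = 370.8 J.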